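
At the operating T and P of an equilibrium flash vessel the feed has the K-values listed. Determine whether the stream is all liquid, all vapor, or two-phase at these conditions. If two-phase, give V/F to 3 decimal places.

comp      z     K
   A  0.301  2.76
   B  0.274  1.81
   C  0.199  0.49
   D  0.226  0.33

ΣzᵢKᵢ = 1.499; Σzᵢ/Kᵢ = 1.351.
Both exceed 1, so a two-phase solution exists.
Newton iteration, ψ⁰ = 0.5:
  ψ = 0.500: g = 0.0758, g' = -0.678 → ψ = 0.612
  ψ = 0.612: g = -0.0007, g' = -0.697 → ψ = 0.611
Converged at ψ = 0.611.

two-phase, V/F = 0.611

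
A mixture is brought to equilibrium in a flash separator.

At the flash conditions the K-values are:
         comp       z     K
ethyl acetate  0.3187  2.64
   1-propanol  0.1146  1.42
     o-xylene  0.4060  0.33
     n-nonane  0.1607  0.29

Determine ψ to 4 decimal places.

Rachford–Rice: g(ψ) = Σ zᵢ(Kᵢ−1)/(1+ψ(Kᵢ−1)) = 0.
g(0) = ΣzᵢKᵢ − 1 = 0.1847 and g(1) = 1 − Σzᵢ/Kᵢ = -0.9859, so a root lies in (0, 1).
Iterate (Newton) starting at ψ = 0.5:
  ψ = 0.5000: g = -0.25899, g' = -0.8794 → ψ = 0.2055
  ψ = 0.2055: g = -0.01382, g' = -0.8528 → ψ = 0.1893
  ψ = 0.1893: g = 0.00009, g' = -0.8637 → ψ = 0.1894
Converged at ψ = 0.1894.

ψ = 0.1894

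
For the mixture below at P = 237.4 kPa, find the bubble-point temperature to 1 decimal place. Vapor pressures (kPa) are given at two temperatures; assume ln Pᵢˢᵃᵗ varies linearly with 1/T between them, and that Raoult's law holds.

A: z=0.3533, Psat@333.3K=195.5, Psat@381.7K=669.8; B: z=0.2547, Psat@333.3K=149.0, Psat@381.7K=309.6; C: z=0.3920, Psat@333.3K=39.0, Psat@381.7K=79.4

T = 362.9 K

Bubble-point temperature: ΣzᵢPᵢˢᵃᵗ(T) = P. Interpolate ln Pᵢˢᵃᵗ = aᵢ + bᵢ/T.
  T = 333.3 K: ΣzᵢPᵢˢᵃᵗ = 122.31 kPa
  T = 381.7 K: ΣzᵢPᵢˢᵃᵗ = 346.62 kPa
  T = 357.5 K: ΣzᵢPᵢˢᵃᵗ = 211.71 kPa
  T = 369.6 K: ΣzᵢPᵢˢᵃᵗ = 272.66 kPa
  T = 363.6 K: ΣzᵢPᵢˢᵃᵗ = 240.91 kPa
  T = 360.6 K: ΣzᵢPᵢˢᵃᵗ = 226.18 kPa
  T = 362.1 K: ΣzᵢPᵢˢᵃᵗ = 233.45 kPa
Interpolating between 362.1 K and 363.6 K gives T ≈ 362.9 K.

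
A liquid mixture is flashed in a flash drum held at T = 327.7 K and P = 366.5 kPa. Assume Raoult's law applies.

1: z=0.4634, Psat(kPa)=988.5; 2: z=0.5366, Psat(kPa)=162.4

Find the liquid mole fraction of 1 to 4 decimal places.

x_1 = 0.2471

Raoult's law: Kᵢ = Pᵢˢᵃᵗ/P = Pᵢˢᵃᵗ/366.5.
  K_1 = 988.5/366.5 = 2.697135, K_2 = 162.4/366.5 = 0.443111
Material balance + equilibrium reduce to Σ zᵢ(Kᵢ−1)/(1+V/F(Kᵢ−1)) = 0.
Feasibility: ΣzᵢKᵢ = 1.4876, Σzᵢ/Kᵢ = 1.3828 — both > 1, two phases present.
Binary case is linear: z₁(K₁−1)(1+V/F(K₂−1)) + z₂(K₂−1)(1+V/F(K₁−1)) = 0
⇒ V/F = [z₁(K₁−1)+z₂(K₂−1)] / [−(K₁−1)(K₂−1)] = 0.48763/0.94512 = 0.5159
Compositions from xᵢ = zᵢ/(1+V/F(Kᵢ−1)), yᵢ = Kᵢxᵢ:
  1: x = 0.2471, y = 0.6664
  2: x = 0.7529, y = 0.3336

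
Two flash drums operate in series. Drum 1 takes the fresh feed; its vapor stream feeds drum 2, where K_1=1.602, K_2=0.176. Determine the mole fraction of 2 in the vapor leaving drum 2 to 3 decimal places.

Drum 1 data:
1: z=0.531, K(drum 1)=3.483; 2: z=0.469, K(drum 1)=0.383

Drum 1:
Material balance + equilibrium reduce to Σ zᵢ(Kᵢ−1)/(1+ψ₁(Kᵢ−1)) = 0.
g(0) = ΣzᵢKᵢ − 1 = 1.029 and g(1) = 1 − Σzᵢ/Kᵢ = -0.377, so a root lies in (0, 1).
Binary case is linear: z₁(K₁−1)(1+ψ₁(K₂−1)) + z₂(K₂−1)(1+ψ₁(K₁−1)) = 0
⇒ ψ₁ = [z₁(K₁−1)+z₂(K₂−1)] / [−(K₁−1)(K₂−1)] = 1.0291/1.5320 = 0.672
Drum-1 compositions:
  1: x = 0.199, y = 0.693
  2: x = 0.801, y = 0.307
Drum-2 feed = drum-1 vapor: z₂ = (0.6932, 0.3068).
Drum 2:
Material balance + equilibrium reduce to Σ zᵢ(Kᵢ−1)/(1+ψ₂(Kᵢ−1)) = 0.
g(0) = ΣzᵢKᵢ − 1 = 0.165 and g(1) = 1 − Σzᵢ/Kᵢ = -1.176, so a root lies in (0, 1).
Binary case is linear: z₁(K₁−1)(1+ψ₂(K₂−1)) + z₂(K₂−1)(1+ψ₂(K₁−1)) = 0
⇒ ψ₂ = [z₁(K₁−1)+z₂(K₂−1)] / [−(K₁−1)(K₂−1)] = 0.1645/0.4960 = 0.332
  1: x = 0.578, y = 0.926
  2: x = 0.422, y = 0.074

y_2 (drum 2) = 0.074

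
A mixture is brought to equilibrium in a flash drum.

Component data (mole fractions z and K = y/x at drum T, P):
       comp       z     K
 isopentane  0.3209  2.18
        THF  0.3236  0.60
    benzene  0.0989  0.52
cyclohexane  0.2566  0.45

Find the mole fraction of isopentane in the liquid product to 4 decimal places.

Material balance + equilibrium reduce to Σ zᵢ(Kᵢ−1)/(1+ψ(Kᵢ−1)) = 0.
Check two-phase: ΣzᵢKᵢ = 1.0606 > 1 and Σzᵢ/Kᵢ = 1.4469 > 1, so g(0) = 0.0606 > 0 and g(1) = -0.4469 < 0.
Newton–Raphson from ψ = 0.49:
  ψ = 0.4900: g = -0.17633, g' = -0.4439 → ψ = 0.0928
  ψ = 0.0928: g = 0.00846, g' = -0.5300 → ψ = 0.1088
  ψ = 0.1088: g = 0.00007, g' = -0.5207 → ψ = 0.1089
Converged at ψ = 0.1089.
Compositions from xᵢ = zᵢ/(1+ψ(Kᵢ−1)), yᵢ = Kᵢxᵢ:
  isopentane: x = 0.2844, y = 0.6199
  THF: x = 0.3383, y = 0.2030
  benzene: x = 0.1044, y = 0.0543
  cyclohexane: x = 0.2729, y = 0.1228

x_isopentane = 0.2844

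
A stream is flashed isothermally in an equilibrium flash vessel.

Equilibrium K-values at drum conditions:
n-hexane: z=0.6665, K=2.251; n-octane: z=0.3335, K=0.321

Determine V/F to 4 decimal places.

Rachford–Rice: g(V/F) = Σ zᵢ(Kᵢ−1)/(1+V/F(Kᵢ−1)) = 0.
g(0) = ΣzᵢKᵢ − 1 = 0.6073 and g(1) = 1 − Σzᵢ/Kᵢ = -0.3350, so a root lies in (0, 1).
Newton iteration, V/F⁰ = 0.45:
  V/F = 0.4500: g = 0.20739, g' = -0.7458 → V/F = 0.7281
  V/F = 0.7281: g = -0.01149, g' = -0.8871 → V/F = 0.7151
  V/F = 0.7151: g = -0.00010, g' = -0.8716 → V/F = 0.7150
Converged at V/F = 0.7150.

V/F = 0.7150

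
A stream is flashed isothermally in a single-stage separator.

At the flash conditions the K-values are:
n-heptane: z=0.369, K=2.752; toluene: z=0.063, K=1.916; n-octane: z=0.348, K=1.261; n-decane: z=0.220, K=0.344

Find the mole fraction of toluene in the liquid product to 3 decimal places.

x_toluene = 0.034

Material balance + equilibrium reduce to Σ zᵢ(Kᵢ−1)/(1+V/F(Kᵢ−1)) = 0.
g(0) = ΣzᵢKᵢ − 1 = 0.651 and g(1) = 1 − Σzᵢ/Kᵢ = -0.082, so a root lies in (0, 1).
Newton–Raphson from V/F = 0.5:
  V/F = 0.500: g = 0.2498, g' = -0.575 → V/F = 0.934
  V/F = 0.934: g = -0.0237, g' = -0.826 → V/F = 0.906
  V/F = 0.906: g = -0.0007, g' = -0.775 → V/F = 0.905
Converged at V/F = 0.905.
Compositions from xᵢ = zᵢ/(1+V/F(Kᵢ−1)), yᵢ = Kᵢxᵢ:
  n-heptane: x = 0.143, y = 0.393
  toluene: x = 0.034, y = 0.066
  n-octane: x = 0.282, y = 0.355
  n-decane: x = 0.541, y = 0.186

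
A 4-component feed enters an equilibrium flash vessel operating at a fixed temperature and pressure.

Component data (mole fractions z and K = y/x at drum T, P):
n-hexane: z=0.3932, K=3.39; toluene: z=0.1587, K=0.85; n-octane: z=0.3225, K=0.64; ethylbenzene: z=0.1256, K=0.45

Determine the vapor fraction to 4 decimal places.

Let ψ = V/F and solve Σ zᵢ(Kᵢ−1)/(1+ψ(Kᵢ−1)) = 0.
Feasibility: ΣzᵢKᵢ = 1.7308, Σzᵢ/Kᵢ = 1.0857 — both > 1, two phases present.
Iterate (Newton) starting at ψ = 0.5:
  ψ = 0.5000: g = 0.16553, g' = -0.6048 → ψ = 0.7737
  ψ = 0.7737: g = 0.02173, g' = -0.4767 → ψ = 0.8193
  ψ = 0.8193: g = 0.00014, g' = -0.4713 → ψ = 0.8196
Converged at ψ = 0.8196.

ψ = 0.8196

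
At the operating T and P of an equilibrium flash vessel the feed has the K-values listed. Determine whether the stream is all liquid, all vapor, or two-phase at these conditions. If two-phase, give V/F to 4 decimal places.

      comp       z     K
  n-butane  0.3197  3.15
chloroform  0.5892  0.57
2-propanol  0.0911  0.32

ΣzᵢKᵢ = 1.3721; Σzᵢ/Kᵢ = 1.4199.
Both exceed 1, so a two-phase solution exists.
Let ψ = V/F and solve Σ zᵢ(Kᵢ−1)/(1+ψ(Kᵢ−1)) = 0.
Iterate (Newton) starting at ψ = 0.5:
  ψ = 0.5000: g = -0.08535, g' = -0.6167 → ψ = 0.3616
  ψ = 0.3616: g = 0.00456, g' = -0.6946 → ψ = 0.3682
Converged at ψ = 0.3682.

two-phase, V/F = 0.3682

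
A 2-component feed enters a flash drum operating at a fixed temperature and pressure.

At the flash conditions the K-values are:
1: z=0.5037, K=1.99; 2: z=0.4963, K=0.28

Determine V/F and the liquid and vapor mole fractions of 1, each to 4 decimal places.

Iterate (Newton) starting at V/F = 0.5:
  V/F = 0.5000: g = -0.22478, g' = -0.8490 → V/F = 0.2352
  V/F = 0.2352: g = -0.02573, g' = -0.6977 → V/F = 0.1984
  V/F = 0.1984: g = -0.00006, g' = -0.6951 → V/F = 0.1983
Converged at V/F = 0.1983.
Compositions from xᵢ = zᵢ/(1+V/F(Kᵢ−1)), yᵢ = Kᵢxᵢ:
  1: x = 0.4211, y = 0.8379
  2: x = 0.5789, y = 0.1621

V/F = 0.1983, x_1 = 0.4211, y_1 = 0.8379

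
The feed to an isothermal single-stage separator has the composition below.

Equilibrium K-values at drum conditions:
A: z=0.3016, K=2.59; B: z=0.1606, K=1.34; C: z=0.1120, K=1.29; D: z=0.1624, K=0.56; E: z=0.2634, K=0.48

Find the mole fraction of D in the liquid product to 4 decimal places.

Material balance + equilibrium reduce to Σ zᵢ(Kᵢ−1)/(1+ψ(Kᵢ−1)) = 0.
Feasibility: ΣzᵢKᵢ = 1.3582, Σzᵢ/Kᵢ = 1.1619 — both > 1, two phases present.
Newton–Raphson from ψ = 0.67:
  ψ = 0.6700: g = -0.00767, g' = -0.4286 → ψ = 0.6521
Converged at ψ = 0.6521.
Compositions from xᵢ = zᵢ/(1+ψ(Kᵢ−1)), yᵢ = Kᵢxᵢ:
  A: x = 0.1481, y = 0.3835
  B: x = 0.1315, y = 0.1761
  C: x = 0.0942, y = 0.1215
  D: x = 0.2277, y = 0.1275
  E: x = 0.3985, y = 0.1913

x_D = 0.2277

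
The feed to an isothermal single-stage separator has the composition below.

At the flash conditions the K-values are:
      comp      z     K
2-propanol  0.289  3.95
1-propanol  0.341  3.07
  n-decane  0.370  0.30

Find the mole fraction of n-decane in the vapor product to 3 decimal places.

y_n-decane = 0.233

Material balance + equilibrium reduce to Σ zᵢ(Kᵢ−1)/(1+V/F(Kᵢ−1)) = 0.
g(0) = ΣzᵢKᵢ − 1 = 1.299 and g(1) = 1 − Σzᵢ/Kᵢ = -0.418, so a root lies in (0, 1).
Iterate (Newton) starting at V/F = 0.5:
  V/F = 0.500: g = 0.2929, g' = -1.193 → V/F = 0.746
  V/F = 0.746: g = 0.0023, g' = -1.265 → V/F = 0.747
Converged at V/F = 0.747.
Compositions from xᵢ = zᵢ/(1+V/F(Kᵢ−1)), yᵢ = Kᵢxᵢ:
  2-propanol: x = 0.090, y = 0.356
  1-propanol: x = 0.134, y = 0.411
  n-decane: x = 0.776, y = 0.233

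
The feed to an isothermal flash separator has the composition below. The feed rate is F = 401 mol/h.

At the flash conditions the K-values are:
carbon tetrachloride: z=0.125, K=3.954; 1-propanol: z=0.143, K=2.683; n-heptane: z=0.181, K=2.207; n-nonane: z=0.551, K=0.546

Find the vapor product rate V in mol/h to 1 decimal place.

V = 267.4 mol/h

Newton–Raphson from ψ = 0.5:
  ψ = 0.500: g = 0.0924, g' = -0.590 → ψ = 0.657
  ψ = 0.657: g = 0.0054, g' = -0.530 → ψ = 0.667
Converged at ψ = 0.667.
Then V = ψ·F = 0.6669·401 = 267.4 mol/h and L = F − V = 133.6 mol/h.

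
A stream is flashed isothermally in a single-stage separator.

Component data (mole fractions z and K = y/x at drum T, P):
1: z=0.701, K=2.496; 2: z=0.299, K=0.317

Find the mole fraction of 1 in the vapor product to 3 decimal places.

y_1 = 0.782

Newton iteration, ψ⁰ = 0.5:
  ψ = 0.500: g = 0.2898, g' = -0.835 → ψ = 0.847
  ψ = 0.847: g = -0.0220, g' = -1.090 → ψ = 0.827
  ψ = 0.827: g = -0.0004, g' = -1.050 → ψ = 0.826
Converged at ψ = 0.826.
Compositions from xᵢ = zᵢ/(1+ψ(Kᵢ−1)), yᵢ = Kᵢxᵢ:
  1: x = 0.313, y = 0.782
  2: x = 0.687, y = 0.218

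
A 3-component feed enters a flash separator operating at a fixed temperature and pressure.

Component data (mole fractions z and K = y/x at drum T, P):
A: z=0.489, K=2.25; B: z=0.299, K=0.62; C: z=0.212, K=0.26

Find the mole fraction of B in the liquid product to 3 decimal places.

Let ψ = V/F and solve Σ zᵢ(Kᵢ−1)/(1+ψ(Kᵢ−1)) = 0.
Feasibility: ΣzᵢKᵢ = 1.341, Σzᵢ/Kᵢ = 1.515 — both > 1, two phases present.
Iterate (Newton) starting at ψ = 0.3:
  ψ = 0.300: g = 0.1147, g' = -0.651 → ψ = 0.476
  ψ = 0.476: g = 0.0022, g' = -0.641 → ψ = 0.480
Converged at ψ = 0.480.
Compositions from xᵢ = zᵢ/(1+ψ(Kᵢ−1)), yᵢ = Kᵢxᵢ:
  A: x = 0.306, y = 0.688
  B: x = 0.366, y = 0.227
  C: x = 0.329, y = 0.085

x_B = 0.366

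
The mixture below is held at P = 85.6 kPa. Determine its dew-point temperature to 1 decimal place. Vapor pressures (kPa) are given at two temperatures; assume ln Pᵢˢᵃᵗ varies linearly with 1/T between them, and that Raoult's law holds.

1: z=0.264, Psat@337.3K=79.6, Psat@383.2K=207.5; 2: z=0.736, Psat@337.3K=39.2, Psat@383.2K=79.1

Dew-point temperature: Σzᵢ·P/Pᵢˢᵃᵗ(T) = 1. Interpolate ln Pᵢˢᵃᵗ = aᵢ + bᵢ/T.
  T = 337.3 K: ΣzᵢP/Pᵢˢᵃᵗ = 1.8911
  T = 383.2 K: ΣzᵢP/Pᵢˢᵃᵗ = 0.9054
  T = 360.2 K: ΣzᵢP/Pᵢˢᵃᵗ = 1.2780
  T = 371.7 K: ΣzᵢP/Pᵢˢᵃᵗ = 1.0697
  T = 377.4 K: ΣzᵢP/Pᵢˢᵃᵗ = 0.9836
  T = 374.5 K: ΣzᵢP/Pᵢˢᵃᵗ = 1.0262
Interpolating between 374.5 K and 377.4 K gives T ≈ 376.3 K.

T = 376.3 K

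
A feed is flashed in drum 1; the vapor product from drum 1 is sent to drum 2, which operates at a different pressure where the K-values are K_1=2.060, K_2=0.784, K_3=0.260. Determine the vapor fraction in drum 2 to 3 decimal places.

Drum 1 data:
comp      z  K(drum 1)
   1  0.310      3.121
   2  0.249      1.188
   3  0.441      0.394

Drum 1:
Rachford–Rice: g(ψ₁) = Σ zᵢ(Kᵢ−1)/(1+ψ₁(Kᵢ−1)) = 0.
Check two-phase: ΣzᵢKᵢ = 1.437 > 1 and Σzᵢ/Kᵢ = 1.428 > 1, so g(0) = 0.437 > 0 and g(1) = -0.428 < 0.
Newton iteration, ψ₁⁰ = 0.66:
  ψ₁ = 0.660: g = -0.1298, g' = -0.699 → ψ₁ = 0.474
  ψ₁ = 0.474: g = -0.0043, g' = -0.673 → ψ₁ = 0.468
Converged at ψ₁ = 0.468.
Drum-1 compositions:
  1: x = 0.156, y = 0.486
  2: x = 0.229, y = 0.272
  3: x = 0.616, y = 0.243
Drum-2 feed = drum-1 vapor: z₂ = (0.4856, 0.2719, 0.2425).
Drum 2:
Material balance + equilibrium reduce to Σ zᵢ(Kᵢ−1)/(1+ψ₂(Kᵢ−1)) = 0.
Check two-phase: ΣzᵢKᵢ = 1.277 > 1 and Σzᵢ/Kᵢ = 1.515 > 1, so g(0) = 0.277 > 0 and g(1) = -0.515 < 0.
Newton–Raphson from ψ₂ = 0.59:
  ψ₂ = 0.590: g = -0.0692, g' = -0.642 → ψ₂ = 0.482
  ψ₂ = 0.482: g = -0.0040, g' = -0.576 → ψ₂ = 0.475
Converged at ψ₂ = 0.475.
  1: x = 0.323, y = 0.665
  2: x = 0.303, y = 0.238
  3: x = 0.374, y = 0.097

V/F (drum 2) = 0.475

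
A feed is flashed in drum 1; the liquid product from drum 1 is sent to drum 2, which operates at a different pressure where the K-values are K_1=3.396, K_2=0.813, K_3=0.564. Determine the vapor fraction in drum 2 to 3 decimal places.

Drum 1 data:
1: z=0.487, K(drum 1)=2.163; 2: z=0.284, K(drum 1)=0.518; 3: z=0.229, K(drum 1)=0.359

V/F (drum 2) = 0.734

Drum 1:
Material balance + equilibrium reduce to Σ zᵢ(Kᵢ−1)/(1+ψ₁(Kᵢ−1)) = 0.
Feasibility: ΣzᵢKᵢ = 1.283, Σzᵢ/Kᵢ = 1.411 — both > 1, two phases present.
Newton iteration, ψ₁⁰ = 0.5:
  ψ₁ = 0.500: g = -0.0382, g' = -0.582 → ψ₁ = 0.434
Converged at ψ₁ = 0.434.
Drum-1 compositions:
  1: x = 0.324, y = 0.700
  2: x = 0.359, y = 0.186
  3: x = 0.317, y = 0.114
Drum-2 feed = drum-1 liquid: z₂ = (0.3237, 0.3591, 0.3172).
Drum 2:
Let ψ₂ = V/F and solve Σ zᵢ(Kᵢ−1)/(1+ψ₂(Kᵢ−1)) = 0.
Check two-phase: ΣzᵢKᵢ = 1.570 > 1 and Σzᵢ/Kᵢ = 1.099 > 1, so g(0) = 0.570 > 0 and g(1) = -0.099 < 0.
Newton iteration, ψ₂⁰ = 0.5:
  ψ₂ = 0.500: g = 0.1019, g' = -0.499 → ψ₂ = 0.704
  ψ₂ = 0.704: g = 0.0116, g' = -0.399 → ψ₂ = 0.733
  ψ₂ = 0.733: g = 0.0001, g' = -0.392 → ψ₂ = 0.734
Converged at ψ₂ = 0.734.
  1: x = 0.117, y = 0.399
  2: x = 0.416, y = 0.338
  3: x = 0.466, y = 0.263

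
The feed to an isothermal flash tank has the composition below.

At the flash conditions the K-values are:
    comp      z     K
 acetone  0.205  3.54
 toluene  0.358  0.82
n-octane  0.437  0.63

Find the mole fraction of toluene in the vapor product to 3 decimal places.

Let β = V/F and solve Σ zᵢ(Kᵢ−1)/(1+β(Kᵢ−1)) = 0.
Feasibility: ΣzᵢKᵢ = 1.295, Σzᵢ/Kᵢ = 1.188 — both > 1, two phases present.
Iterate (Newton) starting at β = 0.5:
  β = 0.500: g = -0.0398, g' = -0.361 → β = 0.390
  β = 0.390: g = 0.0035, g' = -0.429 → β = 0.398
Converged at β = 0.398.
Compositions from xᵢ = zᵢ/(1+β(Kᵢ−1)), yᵢ = Kᵢxᵢ:
  acetone: x = 0.102, y = 0.361
  toluene: x = 0.386, y = 0.316
  n-octane: x = 0.512, y = 0.323

y_toluene = 0.316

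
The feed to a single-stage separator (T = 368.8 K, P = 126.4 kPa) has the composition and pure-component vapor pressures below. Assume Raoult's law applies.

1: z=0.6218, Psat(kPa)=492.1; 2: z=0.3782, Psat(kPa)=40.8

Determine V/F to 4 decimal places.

Raoult's law: Kᵢ = Pᵢˢᵃᵗ/P = Pᵢˢᵃᵗ/126.4.
  K_1 = 492.1/126.4 = 3.893196, K_2 = 40.8/126.4 = 0.322785
Rachford–Rice: g(V/F) = Σ zᵢ(Kᵢ−1)/(1+V/F(Kᵢ−1)) = 0.
g(0) = ΣzᵢKᵢ − 1 = 1.5429 and g(1) = 1 − Σzᵢ/Kᵢ = -0.3314, so a root lies in (0, 1).
Iterate (Newton) starting at V/F = 0.33:
  V/F = 0.3300: g = 0.59048, g' = -1.6498 → V/F = 0.6879
  V/F = 0.6879: g = 0.12211, g' = -1.1900 → V/F = 0.7905
  V/F = 0.7905: g = -0.00393, g' = -1.2851 → V/F = 0.7875
Converged at V/F = 0.7875.

V/F = 0.7875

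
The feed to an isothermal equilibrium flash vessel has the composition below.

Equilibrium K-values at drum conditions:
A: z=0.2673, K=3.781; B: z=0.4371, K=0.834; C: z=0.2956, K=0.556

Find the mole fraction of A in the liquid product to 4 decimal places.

x_A = 0.0955

Newton iteration, V/F⁰ = 0.5:
  V/F = 0.5000: g = 0.06314, g' = -0.4724 → V/F = 0.6337
  V/F = 0.6337: g = 0.00540, g' = -0.3988 → V/F = 0.6472
  V/F = 0.6472: g = 0.00004, g' = -0.3936 → V/F = 0.6473
Converged at V/F = 0.6473.
Compositions from xᵢ = zᵢ/(1+V/F(Kᵢ−1)), yᵢ = Kᵢxᵢ:
  A: x = 0.0955, y = 0.3609
  B: x = 0.4897, y = 0.4084
  C: x = 0.4148, y = 0.2306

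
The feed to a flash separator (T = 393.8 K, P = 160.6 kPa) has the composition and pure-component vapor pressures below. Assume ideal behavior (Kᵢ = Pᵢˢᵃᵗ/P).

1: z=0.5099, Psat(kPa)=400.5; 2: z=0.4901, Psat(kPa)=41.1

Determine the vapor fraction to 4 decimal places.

ψ = 0.3572

Raoult's law: Kᵢ = Pᵢˢᵃᵗ/P = Pᵢˢᵃᵗ/160.6.
  K_1 = 400.5/160.6 = 2.493773, K_2 = 41.1/160.6 = 0.255915
Binary case is linear: z₁(K₁−1)(1+ψ(K₂−1)) + z₂(K₂−1)(1+ψ(K₁−1)) = 0
⇒ ψ = [z₁(K₁−1)+z₂(K₂−1)] / [−(K₁−1)(K₂−1)] = 0.39700/1.11149 = 0.3572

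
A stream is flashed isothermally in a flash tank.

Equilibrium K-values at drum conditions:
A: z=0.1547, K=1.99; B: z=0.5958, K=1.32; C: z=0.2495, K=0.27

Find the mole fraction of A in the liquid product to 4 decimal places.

Newton–Raphson from V/F = 0.5:
  V/F = 0.5000: g = -0.02002, g' = -0.4429 → V/F = 0.4548
  V/F = 0.4548: g = -0.00062, g' = -0.4165 → V/F = 0.4533
Converged at V/F = 0.4533.
Compositions from xᵢ = zᵢ/(1+V/F(Kᵢ−1)), yᵢ = Kᵢxᵢ:
  A: x = 0.1068, y = 0.2125
  B: x = 0.5203, y = 0.6868
  C: x = 0.3729, y = 0.1007

x_A = 0.1068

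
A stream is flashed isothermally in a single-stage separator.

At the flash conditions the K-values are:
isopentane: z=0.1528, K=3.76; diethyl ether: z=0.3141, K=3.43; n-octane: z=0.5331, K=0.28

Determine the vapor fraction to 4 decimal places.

Rachford–Rice: g(ψ) = Σ zᵢ(Kᵢ−1)/(1+ψ(Kᵢ−1)) = 0.
Check two-phase: ΣzᵢKᵢ = 1.8012 > 1 and Σzᵢ/Kᵢ = 2.0361 > 1, so g(0) = 0.8012 > 0 and g(1) = -1.0361 < 0.
Iterate (Newton) starting at ψ = 0.5:
  ψ = 0.5000: g = -0.07795, g' = -1.2582 → ψ = 0.4380
Converged at ψ = 0.4380.

ψ = 0.4380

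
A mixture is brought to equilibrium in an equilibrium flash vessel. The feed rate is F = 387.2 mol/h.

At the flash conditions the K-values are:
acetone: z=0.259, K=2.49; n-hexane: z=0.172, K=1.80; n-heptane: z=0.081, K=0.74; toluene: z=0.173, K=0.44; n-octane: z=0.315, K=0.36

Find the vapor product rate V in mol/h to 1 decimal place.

Material balance + equilibrium reduce to Σ zᵢ(Kᵢ−1)/(1+β(Kᵢ−1)) = 0.
g(0) = ΣzᵢKᵢ − 1 = 0.204 and g(1) = 1 − Σzᵢ/Kᵢ = -0.577, so a root lies in (0, 1).
Iterate (Newton) starting at β = 0.5:
  β = 0.500: g = -0.1358, g' = -0.636 → β = 0.286
  β = 0.286: g = -0.0026, g' = -0.632 → β = 0.282
Converged at β = 0.282.
Then V = β·F = 0.2824·387.2 = 109.3 mol/h and L = F − V = 277.9 mol/h.

V = 109.3 mol/h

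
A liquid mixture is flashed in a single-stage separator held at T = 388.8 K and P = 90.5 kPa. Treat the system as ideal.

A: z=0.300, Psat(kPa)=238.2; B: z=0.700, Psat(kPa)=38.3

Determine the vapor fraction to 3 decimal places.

ψ = 0.091

Raoult's law: Kᵢ = Pᵢˢᵃᵗ/P = Pᵢˢᵃᵗ/90.5.
  K_A = 238.2/90.5 = 2.63204, K_B = 38.3/90.5 = 0.42320
Material balance + equilibrium reduce to Σ zᵢ(Kᵢ−1)/(1+ψ(Kᵢ−1)) = 0.
Check two-phase: ΣzᵢKᵢ = 1.086 > 1 and Σzᵢ/Kᵢ = 1.768 > 1, so g(0) = 0.086 > 0 and g(1) = -0.768 < 0.
Iterate (Newton) starting at ψ = 0.5:
  ψ = 0.500: g = -0.2978, g' = -0.702 → ψ = 0.076
  ψ = 0.076: g = 0.0134, g' = -0.887 → ψ = 0.091
Converged at ψ = 0.091.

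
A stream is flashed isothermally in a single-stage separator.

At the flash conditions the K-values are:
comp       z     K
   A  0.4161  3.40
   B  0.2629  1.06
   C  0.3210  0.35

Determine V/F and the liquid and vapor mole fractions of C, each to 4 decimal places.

Material balance + equilibrium reduce to Σ zᵢ(Kᵢ−1)/(1+V/F(Kᵢ−1)) = 0.
Check two-phase: ΣzᵢKᵢ = 1.8058 > 1 and Σzᵢ/Kᵢ = 1.2875 > 1, so g(0) = 0.8058 > 0 and g(1) = -0.2875 < 0.
Newton iteration, V/F⁰ = 0.5:
  V/F = 0.5000: g = 0.16013, g' = -0.7937 → V/F = 0.7017
  V/F = 0.7017: g = 0.00354, g' = -0.7920 → V/F = 0.7062
Converged at V/F = 0.7062.
Compositions from xᵢ = zᵢ/(1+V/F(Kᵢ−1)), yᵢ = Kᵢxᵢ:
  A: x = 0.1544, y = 0.5250
  B: x = 0.2522, y = 0.2673
  C: x = 0.5934, y = 0.2077

V/F = 0.7062, x_C = 0.5934, y_C = 0.2077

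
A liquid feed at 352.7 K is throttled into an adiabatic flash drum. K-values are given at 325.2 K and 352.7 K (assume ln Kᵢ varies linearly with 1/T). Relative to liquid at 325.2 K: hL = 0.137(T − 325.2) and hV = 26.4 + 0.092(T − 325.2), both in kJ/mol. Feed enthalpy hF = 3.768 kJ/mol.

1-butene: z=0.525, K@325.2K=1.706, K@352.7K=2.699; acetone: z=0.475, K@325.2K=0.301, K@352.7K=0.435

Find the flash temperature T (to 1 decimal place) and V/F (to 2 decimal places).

T = 326.9 K, V/F = 0.13

Adiabatic flash: solve Rachford–Rice at each trial T, then check hF = ψ·hV(T) + (1−ψ)·hL(T).
  T = 325.2 K: K = (1.706, 0.301), RR gives ψ = 0.078, H_out = 2.066 kJ/mol
  T = 352.7 K: K = (2.699, 0.435), RR gives ψ = 0.650, H_out = 20.114 kJ/mol
  T = 338.9 K: K = (2.164, 0.364), RR gives ψ = 0.418, H_out = 12.650 kJ/mol
  T = 332.0 K: K = (1.924, 0.332), RR gives ψ = 0.272, H_out = 8.019 kJ/mol
  T = 328.6 K: K = (1.813, 0.316), RR gives ψ = 0.183, H_out = 5.280 kJ/mol
  T = 326.9 K: K = (1.759, 0.308), RR gives ψ = 0.133, H_out = 3.744 kJ/mol
Linear interpolation between T = 326.9 (H_out = 3.744) and T = 328.6 (H_out = 5.280) on hF = 3.768 gives T ≈ 326.9 K, at which ψ = 0.13.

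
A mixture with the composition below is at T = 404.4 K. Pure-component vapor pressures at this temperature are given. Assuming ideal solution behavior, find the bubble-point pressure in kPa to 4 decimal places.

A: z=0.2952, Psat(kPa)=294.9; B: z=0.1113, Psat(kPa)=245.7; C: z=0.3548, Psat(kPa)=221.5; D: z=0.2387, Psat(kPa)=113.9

Pbub = 220.1770 kPa

At the bubble point ψ → 0, so ΣzᵢKᵢ = 1 with Kᵢ = Pᵢˢᵃᵗ/P ⇒ P = ΣzᵢPᵢˢᵃᵗ.
P = 0.2952·294.9 + 0.1113·245.7 + 0.3548·221.5 + 0.2387·113.9 = 220.1770 kPa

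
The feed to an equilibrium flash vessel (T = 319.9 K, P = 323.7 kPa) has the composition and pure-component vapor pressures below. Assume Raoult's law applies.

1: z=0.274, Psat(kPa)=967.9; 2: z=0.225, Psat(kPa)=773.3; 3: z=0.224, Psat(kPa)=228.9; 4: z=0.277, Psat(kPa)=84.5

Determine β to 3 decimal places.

Raoult's law: Kᵢ = Pᵢˢᵃᵗ/P = Pᵢˢᵃᵗ/323.7.
  K_1 = 967.9/323.7 = 2.99011, K_2 = 773.3/323.7 = 2.38894, K_3 = 228.9/323.7 = 0.70714, K_4 = 84.5/323.7 = 0.26104
Material balance + equilibrium reduce to Σ zᵢ(Kᵢ−1)/(1+β(Kᵢ−1)) = 0.
Check two-phase: ΣzᵢKᵢ = 1.588 > 1 and Σzᵢ/Kᵢ = 1.564 > 1, so g(0) = 0.588 > 0 and g(1) = -0.564 < 0.
Iterate (Newton) starting at β = 0.5:
  β = 0.500: g = 0.0563, g' = -0.831 → β = 0.568
  β = 0.568: g = -0.0006, g' = -0.851 → β = 0.567
Converged at β = 0.567.

β = 0.567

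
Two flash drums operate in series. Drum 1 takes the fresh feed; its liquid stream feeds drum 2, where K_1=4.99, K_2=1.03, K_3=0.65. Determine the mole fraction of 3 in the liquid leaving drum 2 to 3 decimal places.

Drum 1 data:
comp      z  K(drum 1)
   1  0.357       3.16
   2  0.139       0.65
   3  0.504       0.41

Drum 1:
Let ψ₁ = V/F and solve Σ zᵢ(Kᵢ−1)/(1+ψ₁(Kᵢ−1)) = 0.
g(0) = ΣzᵢKᵢ − 1 = 0.425 and g(1) = 1 − Σzᵢ/Kᵢ = -0.556, so a root lies in (0, 1).
Newton iteration, ψ₁⁰ = 0.31:
  ψ₁ = 0.310: g = 0.0434, g' = -0.882 → ψ₁ = 0.359
  ψ₁ = 0.359: g = 0.0013, g' = -0.833 → ψ₁ = 0.361
Converged at ψ₁ = 0.361.
Drum-1 compositions:
  1: x = 0.201, y = 0.634
  2: x = 0.159, y = 0.103
  3: x = 0.640, y = 0.263
Drum-2 feed = drum-1 liquid: z₂ = (0.2007, 0.1591, 0.6403).
Drum 2:
Let ψ₂ = V/F and solve Σ zᵢ(Kᵢ−1)/(1+ψ₂(Kᵢ−1)) = 0.
Feasibility: ΣzᵢKᵢ = 1.581, Σzᵢ/Kᵢ = 1.180 — both > 1, two phases present.
Newton–Raphson from ψ₂ = 0.42:
  ψ₂ = 0.420: g = 0.0412, g' = -0.554 → ψ₂ = 0.494
  ψ₂ = 0.494: g = 0.0031, g' = -0.476 → ψ₂ = 0.501
Converged at ψ₂ = 0.501.
  1: x = 0.067, y = 0.334
  2: x = 0.157, y = 0.161
  3: x = 0.776, y = 0.505

x_3 (drum 2) = 0.776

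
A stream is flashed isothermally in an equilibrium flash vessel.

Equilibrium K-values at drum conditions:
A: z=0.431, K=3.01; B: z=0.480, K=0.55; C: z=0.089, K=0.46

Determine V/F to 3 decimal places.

Rachford–Rice: g(V/F) = Σ zᵢ(Kᵢ−1)/(1+V/F(Kᵢ−1)) = 0.
Feasibility: ΣzᵢKᵢ = 1.602, Σzᵢ/Kᵢ = 1.209 — both > 1, two phases present.
Iterate (Newton) starting at V/F = 0.61:
  V/F = 0.610: g = 0.0198, g' = -0.594 → V/F = 0.643
  V/F = 0.643: g = 0.0002, g' = -0.585 → V/F = 0.644
Converged at V/F = 0.644.

V/F = 0.644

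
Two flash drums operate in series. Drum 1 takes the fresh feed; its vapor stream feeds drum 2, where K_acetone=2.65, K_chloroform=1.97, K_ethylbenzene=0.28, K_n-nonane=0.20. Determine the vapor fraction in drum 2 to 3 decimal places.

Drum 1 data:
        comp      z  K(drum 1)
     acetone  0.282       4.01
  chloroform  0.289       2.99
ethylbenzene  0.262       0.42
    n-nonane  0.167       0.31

V/F (drum 2) = 0.703

Drum 1:
Rachford–Rice: g(ψ₁) = Σ zᵢ(Kᵢ−1)/(1+ψ₁(Kᵢ−1)) = 0.
Check two-phase: ΣzᵢKᵢ = 2.157 > 1 and Σzᵢ/Kᵢ = 1.329 > 1, so g(0) = 1.157 > 0 and g(1) = -0.329 < 0.
Newton iteration, ψ₁⁰ = 0.64:
  ψ₁ = 0.640: g = 0.0950, g' = -0.998 → ψ₁ = 0.735
  ψ₁ = 0.735: g = -0.0011, g' = -1.032 → ψ₁ = 0.734
Converged at ψ₁ = 0.734.
Drum-1 compositions:
  acetone: x = 0.088, y = 0.352
  chloroform: x = 0.117, y = 0.351
  ethylbenzene: x = 0.456, y = 0.192
  n-nonane: x = 0.338, y = 0.105
Drum-2 feed = drum-1 vapor: z₂ = (0.3523, 0.3511, 0.1916, 0.1049).
Drum 2:
Material balance + equilibrium reduce to Σ zᵢ(Kᵢ−1)/(1+ψ₂(Kᵢ−1)) = 0.
g(0) = ΣzᵢKᵢ − 1 = 0.700 and g(1) = 1 − Σzᵢ/Kᵢ = -0.520, so a root lies in (0, 1).
Newton iteration, ψ₂⁰ = 0.5:
  ψ₂ = 0.500: g = 0.1924, g' = -0.867 → ψ₂ = 0.722
  ψ₂ = 0.722: g = -0.0204, g' = -1.121 → ψ₂ = 0.704
  ψ₂ = 0.704: g = -0.0004, g' = -1.082 → ψ₂ = 0.703
Converged at ψ₂ = 0.703.
  acetone: x = 0.163, y = 0.432
  chloroform: x = 0.209, y = 0.411
  ethylbenzene: x = 0.388, y = 0.109
  n-nonane: x = 0.240, y = 0.048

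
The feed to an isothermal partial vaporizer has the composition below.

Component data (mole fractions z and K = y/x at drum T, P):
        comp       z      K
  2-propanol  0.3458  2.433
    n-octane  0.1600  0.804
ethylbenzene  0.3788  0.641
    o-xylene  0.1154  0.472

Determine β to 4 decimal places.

Material balance + equilibrium reduce to Σ zᵢ(Kᵢ−1)/(1+β(Kᵢ−1)) = 0.
Check two-phase: ΣzᵢKᵢ = 1.2673 > 1 and Σzᵢ/Kᵢ = 1.1766 > 1, so g(0) = 0.2673 > 0 and g(1) = -0.1766 < 0.
Iterate (Newton) starting at β = 0.5:
  β = 0.5000: g = 0.00539, g' = -0.3805 → β = 0.5142
Converged at β = 0.5142.

β = 0.5142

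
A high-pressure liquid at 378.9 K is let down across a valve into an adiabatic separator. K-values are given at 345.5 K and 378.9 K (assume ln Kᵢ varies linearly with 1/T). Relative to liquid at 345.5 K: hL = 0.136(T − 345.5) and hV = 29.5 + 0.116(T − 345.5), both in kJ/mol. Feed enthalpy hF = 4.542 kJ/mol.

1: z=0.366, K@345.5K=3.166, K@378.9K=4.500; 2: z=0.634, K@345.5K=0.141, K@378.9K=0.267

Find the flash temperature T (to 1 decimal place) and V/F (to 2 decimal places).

T = 347.4 K, V/F = 0.15

Adiabatic flash: solve Rachford–Rice at each trial T, then check hF = ψ·hV(T) + (1−ψ)·hL(T).
  T = 345.5 K: K = (3.166, 0.141), RR gives ψ = 0.133, H_out = 3.934 kJ/mol
  T = 378.9 K: K = (4.500, 0.267), RR gives ψ = 0.318, H_out = 13.716 kJ/mol
  T = 362.2 K: K = (3.805, 0.197), RR gives ψ = 0.230, H_out = 8.972 kJ/mol
  T = 353.9 K: K = (3.480, 0.167), RR gives ψ = 0.184, H_out = 6.540 kJ/mol
  T = 349.7 K: K = (3.321, 0.154), RR gives ψ = 0.159, H_out = 5.261 kJ/mol
  T = 347.6 K: K = (3.243, 0.147), RR gives ψ = 0.147, H_out = 4.604 kJ/mol
Linear interpolation between T = 345.5 (H_out = 3.934) and T = 347.6 (H_out = 4.604) on hF = 4.542 gives T ≈ 347.4 K, at which ψ = 0.15.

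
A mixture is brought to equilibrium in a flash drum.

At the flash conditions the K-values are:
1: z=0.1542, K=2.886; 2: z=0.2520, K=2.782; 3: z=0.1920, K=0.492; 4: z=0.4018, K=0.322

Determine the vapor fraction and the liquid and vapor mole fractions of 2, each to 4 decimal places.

Material balance + equilibrium reduce to Σ zᵢ(Kᵢ−1)/(1+ψ(Kᵢ−1)) = 0.
Check two-phase: ΣzᵢKᵢ = 1.3699 > 1 and Σzᵢ/Kᵢ = 1.7821 > 1, so g(0) = 0.3699 > 0 and g(1) = -0.7821 < 0.
Newton–Raphson from ψ = 0.52:
  ψ = 0.5200: g = -0.17341, g' = -0.8875 → ψ = 0.3246
  ψ = 0.3246: g = -0.00121, g' = -0.9069 → ψ = 0.3233
Converged at ψ = 0.3233.
Compositions from xᵢ = zᵢ/(1+ψ(Kᵢ−1)), yᵢ = Kᵢxᵢ:
  1: x = 0.0958, y = 0.2765
  2: x = 0.1599, y = 0.4448
  3: x = 0.2297, y = 0.1130
  4: x = 0.5146, y = 0.1657

ψ = 0.3233, x_2 = 0.1599, y_2 = 0.4448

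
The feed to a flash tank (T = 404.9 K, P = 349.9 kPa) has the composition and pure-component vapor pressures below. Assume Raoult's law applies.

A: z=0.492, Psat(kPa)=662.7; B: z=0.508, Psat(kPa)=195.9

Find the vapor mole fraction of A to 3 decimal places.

Raoult's law: Kᵢ = Pᵢˢᵃᵗ/P = Pᵢˢᵃᵗ/349.9.
  K_A = 662.7/349.9 = 1.89397, K_B = 195.9/349.9 = 0.55987
Material balance + equilibrium reduce to Σ zᵢ(Kᵢ−1)/(1+ψ(Kᵢ−1)) = 0.
Feasibility: ΣzᵢKᵢ = 1.216, Σzᵢ/Kᵢ = 1.167 — both > 1, two phases present.
Binary case is linear: z₁(K₁−1)(1+ψ(K₂−1)) + z₂(K₂−1)(1+ψ(K₁−1)) = 0
⇒ ψ = [z₁(K₁−1)+z₂(K₂−1)] / [−(K₁−1)(K₂−1)] = 0.2162/0.3935 = 0.550
Compositions from xᵢ = zᵢ/(1+ψ(Kᵢ−1)), yᵢ = Kᵢxᵢ:
  A: x = 0.330, y = 0.625
  B: x = 0.670, y = 0.375

y_A = 0.625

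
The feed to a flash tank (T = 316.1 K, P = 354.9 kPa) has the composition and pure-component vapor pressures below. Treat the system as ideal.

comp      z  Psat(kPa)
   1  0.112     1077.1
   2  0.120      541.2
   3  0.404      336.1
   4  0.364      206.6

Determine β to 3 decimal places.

Raoult's law: Kᵢ = Pᵢˢᵃᵗ/P = Pᵢˢᵃᵗ/354.9.
  K_1 = 1077.1/354.9 = 3.03494, K_2 = 541.2/354.9 = 1.52494, K_3 = 336.1/354.9 = 0.94703, K_4 = 206.6/354.9 = 0.58214
Rachford–Rice: g(β) = Σ zᵢ(Kᵢ−1)/(1+β(Kᵢ−1)) = 0.
Feasibility: ΣzᵢKᵢ = 1.117, Σzᵢ/Kᵢ = 1.167 — both > 1, two phases present.
Newton iteration, β⁰ = 0.45:
  β = 0.450: g = -0.0393, g' = -0.246 → β = 0.290
  β = 0.290: g = 0.0032, g' = -0.292 → β = 0.301
Converged at β = 0.301.

β = 0.301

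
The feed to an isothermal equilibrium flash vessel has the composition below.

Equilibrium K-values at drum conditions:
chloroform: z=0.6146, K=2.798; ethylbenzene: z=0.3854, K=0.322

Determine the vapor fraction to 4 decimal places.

Binary case is linear: z₁(K₁−1)(1+ψ(K₂−1)) + z₂(K₂−1)(1+ψ(K₁−1)) = 0
⇒ ψ = [z₁(K₁−1)+z₂(K₂−1)] / [−(K₁−1)(K₂−1)] = 0.84375/1.21904 = 0.6921

ψ = 0.6921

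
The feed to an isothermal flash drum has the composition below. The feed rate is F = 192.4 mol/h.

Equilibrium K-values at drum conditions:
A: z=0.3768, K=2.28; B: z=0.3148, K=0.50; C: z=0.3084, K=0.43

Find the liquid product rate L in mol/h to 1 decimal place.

Rachford–Rice: g(V/F) = Σ zᵢ(Kᵢ−1)/(1+V/F(Kᵢ−1)) = 0.
Feasibility: ΣzᵢKᵢ = 1.1491, Σzᵢ/Kᵢ = 1.5121 — both > 1, two phases present.
Iterate (Newton) starting at V/F = 0.49:
  V/F = 0.4900: g = -0.15599, g' = -0.5641 → V/F = 0.2135
  V/F = 0.2135: g = 0.00244, g' = -0.6093 → V/F = 0.2175
Converged at V/F = 0.2175.
Then V = V/F·F = 0.2175·192.4 = 41.8 mol/h and L = F − V = 150.6 mol/h.

L = 150.6 mol/h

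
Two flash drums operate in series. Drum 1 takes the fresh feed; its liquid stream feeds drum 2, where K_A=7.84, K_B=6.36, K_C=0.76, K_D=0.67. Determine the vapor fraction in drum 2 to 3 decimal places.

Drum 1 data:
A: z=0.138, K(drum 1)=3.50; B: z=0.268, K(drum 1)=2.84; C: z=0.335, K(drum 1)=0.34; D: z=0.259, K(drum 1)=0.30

Drum 1:
Material balance + equilibrium reduce to Σ zᵢ(Kᵢ−1)/(1+ψ₁(Kᵢ−1)) = 0.
Feasibility: ΣzᵢKᵢ = 1.436, Σzᵢ/Kᵢ = 1.982 — both > 1, two phases present.
Newton iteration, ψ₁⁰ = 0.65:
  ψ₁ = 0.650: g = -0.3639, g' = -1.188 → ψ₁ = 0.344
  ψ₁ = 0.344: g = -0.0371, g' = -1.054 → ψ₁ = 0.309
Converged at ψ₁ = 0.309.
Drum-1 compositions:
  A: x = 0.078, y = 0.273
  B: x = 0.171, y = 0.485
  C: x = 0.421, y = 0.143
  D: x = 0.330, y = 0.099
Drum-2 feed = drum-1 liquid: z₂ = (0.0779, 0.1709, 0.4208, 0.3305).
Drum 2:
Newton iteration, ψ₂⁰ = 0.34:
  ψ₂ = 0.340: g = 0.2518, g' = -1.020 → ψ₂ = 0.587
  ψ₂ = 0.587: g = 0.0743, g' = -0.519 → ψ₂ = 0.730
  ψ₂ = 0.730: g = 0.0091, g' = -0.403 → ψ₂ = 0.753
Converged at ψ₂ = 0.753.
  A: x = 0.013, y = 0.099
  B: x = 0.034, y = 0.216
  C: x = 0.514, y = 0.390
  D: x = 0.440, y = 0.295

V/F (drum 2) = 0.753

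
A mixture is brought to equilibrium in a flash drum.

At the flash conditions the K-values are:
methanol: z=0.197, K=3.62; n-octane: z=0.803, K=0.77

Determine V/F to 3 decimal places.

Rachford–Rice: g(V/F) = Σ zᵢ(Kᵢ−1)/(1+V/F(Kᵢ−1)) = 0.
Check two-phase: ΣzᵢKᵢ = 1.331 > 1 and Σzᵢ/Kᵢ = 1.097 > 1, so g(0) = 0.331 > 0 and g(1) = -0.097 < 0.
Newton–Raphson from V/F = 0.5:
  V/F = 0.500: g = 0.0147, g' = -0.308 → V/F = 0.548
  V/F = 0.548: g = 0.0006, g' = -0.284 → V/F = 0.550
Converged at V/F = 0.550.

V/F = 0.550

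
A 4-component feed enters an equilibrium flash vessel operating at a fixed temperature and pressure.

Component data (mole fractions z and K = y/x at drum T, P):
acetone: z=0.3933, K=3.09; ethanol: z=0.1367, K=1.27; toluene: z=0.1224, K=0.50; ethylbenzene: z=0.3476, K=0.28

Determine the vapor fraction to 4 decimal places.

ψ = 0.4580

Let ψ = V/F and solve Σ zᵢ(Kᵢ−1)/(1+ψ(Kᵢ−1)) = 0.
Check two-phase: ΣzᵢKᵢ = 1.5474 > 1 and Σzᵢ/Kᵢ = 1.7211 > 1, so g(0) = 0.5474 > 0 and g(1) = -0.7211 < 0.
Newton iteration, ψ⁰ = 0.67:
  ψ = 0.6700: g = -0.20184, g' = -1.0471 → ψ = 0.4772
  ψ = 0.4772: g = -0.01745, g' = -0.9094 → ψ = 0.4581
Converged at ψ = 0.4580.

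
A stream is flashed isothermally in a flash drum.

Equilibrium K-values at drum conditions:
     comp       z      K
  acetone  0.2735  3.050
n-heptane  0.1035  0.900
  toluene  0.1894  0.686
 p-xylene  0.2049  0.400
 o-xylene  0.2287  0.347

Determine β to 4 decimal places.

Let β = V/F and solve Σ zᵢ(Kᵢ−1)/(1+β(Kᵢ−1)) = 0.
Feasibility: ΣzᵢKᵢ = 1.2186, Σzᵢ/Kᵢ = 1.6521 — both > 1, two phases present.
Iterate (Newton) starting at β = 0.41:
  β = 0.4100: g = -0.14141, g' = -0.6766 → β = 0.2010
  β = 0.2010: g = 0.01131, g' = -0.8234 → β = 0.2147
  β = 0.2147: g = 0.00012, g' = -0.8058 → β = 0.2149
Converged at β = 0.2149.

β = 0.2149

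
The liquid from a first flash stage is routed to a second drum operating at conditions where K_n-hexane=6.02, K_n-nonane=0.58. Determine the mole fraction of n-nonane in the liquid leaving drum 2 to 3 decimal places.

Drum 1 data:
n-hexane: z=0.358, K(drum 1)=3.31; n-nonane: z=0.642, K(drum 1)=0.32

Drum 1:
Material balance + equilibrium reduce to Σ zᵢ(Kᵢ−1)/(1+ψ₁(Kᵢ−1)) = 0.
Check two-phase: ΣzᵢKᵢ = 1.390 > 1 and Σzᵢ/Kᵢ = 2.114 > 1, so g(0) = 0.390 > 0 and g(1) = -1.114 < 0.
Newton–Raphson from ψ₁ = 0.33:
  ψ₁ = 0.330: g = -0.0936, g' = -1.109 → ψ₁ = 0.246
  ψ₁ = 0.246: g = 0.0036, g' = -1.206 → ψ₁ = 0.249
Converged at ψ₁ = 0.249.
Drum-1 compositions:
  n-hexane: x = 0.227, y = 0.753
  n-nonane: x = 0.773, y = 0.247
Drum-2 feed = drum-1 liquid: z₂ = (0.2274, 0.7726).
Drum 2:
Material balance + equilibrium reduce to Σ zᵢ(Kᵢ−1)/(1+ψ₂(Kᵢ−1)) = 0.
Check two-phase: ΣzᵢKᵢ = 1.817 > 1 and Σzᵢ/Kᵢ = 1.370 > 1, so g(0) = 0.817 > 0 and g(1) = -0.370 < 0.
Iterate (Newton) starting at ψ₂ = 0.5:
  ψ₂ = 0.500: g = -0.0855, g' = -0.684 → ψ₂ = 0.375
  ψ₂ = 0.375: g = 0.0110, g' = -0.882 → ψ₂ = 0.387
  ψ₂ = 0.387: g = 0.0002, g' = -0.855 → ψ₂ = 0.388
Converged at ψ₂ = 0.388.
  n-hexane: x = 0.077, y = 0.465
  n-nonane: x = 0.923, y = 0.535

x_n-nonane (drum 2) = 0.923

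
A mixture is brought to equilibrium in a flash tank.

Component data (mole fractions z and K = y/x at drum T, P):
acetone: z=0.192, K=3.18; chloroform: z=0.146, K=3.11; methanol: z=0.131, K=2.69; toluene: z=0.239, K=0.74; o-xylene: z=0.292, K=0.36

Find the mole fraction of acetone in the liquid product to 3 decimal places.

Rachford–Rice: g(ψ) = Σ zᵢ(Kᵢ−1)/(1+ψ(Kᵢ−1)) = 0.
Feasibility: ΣzᵢKᵢ = 1.699, Σzᵢ/Kᵢ = 1.290 — both > 1, two phases present.
Iterate (Newton) starting at ψ = 0.63:
  ψ = 0.630: g = 0.0284, g' = -0.728 → ψ = 0.669
Converged at ψ = 0.669.
Compositions from xᵢ = zᵢ/(1+ψ(Kᵢ−1)), yᵢ = Kᵢxᵢ:
  acetone: x = 0.078, y = 0.248
  chloroform: x = 0.061, y = 0.188
  methanol: x = 0.061, y = 0.165
  toluene: x = 0.289, y = 0.214
  o-xylene: x = 0.511, y = 0.184

x_acetone = 0.078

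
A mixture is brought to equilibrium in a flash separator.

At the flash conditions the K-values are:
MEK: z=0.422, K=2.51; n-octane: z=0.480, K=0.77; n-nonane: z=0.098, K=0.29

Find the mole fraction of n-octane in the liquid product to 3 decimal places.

Rachford–Rice: g(V/F) = Σ zᵢ(Kᵢ−1)/(1+V/F(Kᵢ−1)) = 0.
g(0) = ΣzᵢKᵢ − 1 = 0.457 and g(1) = 1 − Σzᵢ/Kᵢ = -0.129, so a root lies in (0, 1).
Iterate (Newton) starting at V/F = 0.5:
  V/F = 0.500: g = 0.1305, g' = -0.464 → V/F = 0.781
  V/F = 0.781: g = 0.0014, g' = -0.489 → V/F = 0.784
Converged at V/F = 0.784.
Compositions from xᵢ = zᵢ/(1+V/F(Kᵢ−1)), yᵢ = Kᵢxᵢ:
  MEK: x = 0.193, y = 0.485
  n-octane: x = 0.586, y = 0.451
  n-nonane: x = 0.221, y = 0.064

x_n-octane = 0.586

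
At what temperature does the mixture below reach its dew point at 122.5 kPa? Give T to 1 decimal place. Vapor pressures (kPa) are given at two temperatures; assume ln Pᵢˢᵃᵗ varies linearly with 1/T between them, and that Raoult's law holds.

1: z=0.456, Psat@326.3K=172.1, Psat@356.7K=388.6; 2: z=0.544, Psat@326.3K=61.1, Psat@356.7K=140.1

Dew-point temperature: Σzᵢ·P/Pᵢˢᵃᵗ(T) = 1. Interpolate ln Pᵢˢᵃᵗ = aᵢ + bᵢ/T.
  T = 326.3 K: ΣzᵢP/Pᵢˢᵃᵗ = 1.4152
  T = 356.7 K: ΣzᵢP/Pᵢˢᵃᵗ = 0.6194
  T = 341.5 K: ΣzᵢP/Pᵢˢᵃᵗ = 0.9192
  T = 333.9 K: ΣzᵢP/Pᵢˢᵃᵗ = 1.1350
  T = 337.7 K: ΣzᵢP/Pᵢˢᵃᵗ = 1.0202
  T = 339.6 K: ΣzᵢP/Pᵢˢᵃᵗ = 0.9681
Interpolating between 337.7 K and 339.6 K gives T ≈ 338.4 K.

T = 338.4 K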